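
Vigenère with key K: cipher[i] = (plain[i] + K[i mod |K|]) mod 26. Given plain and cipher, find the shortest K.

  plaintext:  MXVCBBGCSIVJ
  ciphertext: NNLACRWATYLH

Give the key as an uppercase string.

BQQY

  i= 0: N-M =  1 → B
  i= 1: N-X = 16 → Q
  i= 2: L-V = 16 → Q
  i= 3: A-C = 24 → Y
  i= 4: C-B =  1 → B
  i= 5: R-B = 16 → Q
  i= 6: W-G = 16 → Q
  i= 7: A-C = 24 → Y
  i= 8: T-S =  1 → B
  i= 9: Y-I = 16 → Q
  i=10: L-V = 16 → Q
  i=11: H-J = 24 → Y
  shifts repeat with period 4: BQQY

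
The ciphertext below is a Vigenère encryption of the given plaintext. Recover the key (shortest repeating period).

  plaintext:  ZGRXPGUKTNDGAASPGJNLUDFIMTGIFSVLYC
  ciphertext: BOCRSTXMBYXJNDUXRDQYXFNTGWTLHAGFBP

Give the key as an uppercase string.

CILUDND

  i= 0: B-Z =  2 → C
  i= 1: O-G =  8 → I
  i= 2: C-R = 11 → L
  i= 3: R-X = 20 → U
  i= 4: S-P =  3 → D
  i= 5: T-G = 13 → N
  i= 6: X-U =  3 → D
  i= 7: M-K =  2 → C
  i= 8: B-T =  8 → I
  i= 9: Y-N = 11 → L
  i=10: X-D = 20 → U
  i=11: J-G =  3 → D
  i=12: N-A = 13 → N
  i=13: D-A =  3 → D
  i=14: U-S =  2 → C
  i=15: X-P =  8 → I
  i=16: R-G = 11 → L
  i=17: D-J = 20 → U
  i=18: Q-N =  3 → D
  i=19: Y-L = 13 → N
  i=20: X-U =  3 → D
  i=21: F-D =  2 → C
  i=22: N-F =  8 → I
  i=23: T-I = 11 → L
  i=24: G-M = 20 → U
  i=25: W-T =  3 → D
  i=26: T-G = 13 → N
  i=27: L-I =  3 → D
  i=28: H-F =  2 → C
  i=29: A-S =  8 → I
  i=30: G-V = 11 → L
  i=31: F-L = 20 → U
  i=32: B-Y =  3 → D
  i=33: P-C = 13 → N
  shifts repeat with period 7: CILUDND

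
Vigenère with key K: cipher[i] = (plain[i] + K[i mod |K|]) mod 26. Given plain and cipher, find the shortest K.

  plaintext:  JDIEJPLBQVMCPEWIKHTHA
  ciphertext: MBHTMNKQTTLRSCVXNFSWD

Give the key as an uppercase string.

DYZP

  i= 0: M-J =  3 → D
  i= 1: B-D = 24 → Y
  i= 2: H-I = 25 → Z
  i= 3: T-E = 15 → P
  i= 4: M-J =  3 → D
  i= 5: N-P = 24 → Y
  i= 6: K-L = 25 → Z
  i= 7: Q-B = 15 → P
  i= 8: T-Q =  3 → D
  i= 9: T-V = 24 → Y
  i=10: L-M = 25 → Z
  i=11: R-C = 15 → P
  i=12: S-P =  3 → D
  i=13: C-E = 24 → Y
  i=14: V-W = 25 → Z
  i=15: X-I = 15 → P
  i=16: N-K =  3 → D
  i=17: F-H = 24 → Y
  i=18: S-T = 25 → Z
  i=19: W-H = 15 → P
  i=20: D-A =  3 → D
  shifts repeat with period 4: DYZP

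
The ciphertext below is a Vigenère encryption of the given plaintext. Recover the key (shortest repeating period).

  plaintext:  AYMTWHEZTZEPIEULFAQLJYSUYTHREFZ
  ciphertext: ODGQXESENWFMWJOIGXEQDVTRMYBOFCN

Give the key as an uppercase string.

  i= 0: O-A = 14 → O
  i= 1: D-Y =  5 → F
  i= 2: G-M = 20 → U
  i= 3: Q-T = 23 → X
  i= 4: X-W =  1 → B
  i= 5: E-H = 23 → X
  i= 6: S-E = 14 → O
  i= 7: E-Z =  5 → F
  i= 8: N-T = 20 → U
  i= 9: W-Z = 23 → X
  i=10: F-E =  1 → B
  i=11: M-P = 23 → X
  i=12: W-I = 14 → O
  i=13: J-E =  5 → F
  i=14: O-U = 20 → U
  i=15: I-L = 23 → X
  i=16: G-F =  1 → B
  i=17: X-A = 23 → X
  i=18: E-Q = 14 → O
  i=19: Q-L =  5 → F
  i=20: D-J = 20 → U
  i=21: V-Y = 23 → X
  i=22: T-S =  1 → B
  i=23: R-U = 23 → X
  i=24: M-Y = 14 → O
  i=25: Y-T =  5 → F
  i=26: B-H = 20 → U
  i=27: O-R = 23 → X
  i=28: F-E =  1 → B
  i=29: C-F = 23 → X
  i=30: N-Z = 14 → O
  shifts repeat with period 6: OFUXBX

OFUXBX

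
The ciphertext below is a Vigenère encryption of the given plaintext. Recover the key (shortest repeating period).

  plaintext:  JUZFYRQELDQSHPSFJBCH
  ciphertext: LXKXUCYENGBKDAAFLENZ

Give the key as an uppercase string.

  i= 0: L-J =  2 → C
  i= 1: X-U =  3 → D
  i= 2: K-Z = 11 → L
  i= 3: X-F = 18 → S
  i= 4: U-Y = 22 → W
  i= 5: C-R = 11 → L
  i= 6: Y-Q =  8 → I
  i= 7: E-E =  0 → A
  i= 8: N-L =  2 → C
  i= 9: G-D =  3 → D
  i=10: B-Q = 11 → L
  i=11: K-S = 18 → S
  i=12: D-H = 22 → W
  i=13: A-P = 11 → L
  i=14: A-S =  8 → I
  i=15: F-F =  0 → A
  i=16: L-J =  2 → C
  i=17: E-B =  3 → D
  i=18: N-C = 11 → L
  i=19: Z-H = 18 → S
  shifts repeat with period 8: CDLSWLIA

CDLSWLIA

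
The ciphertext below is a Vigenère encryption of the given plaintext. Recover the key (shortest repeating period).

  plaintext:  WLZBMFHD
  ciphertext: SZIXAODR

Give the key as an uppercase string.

WOJ

  i= 0: S-W = 22 → W
  i= 1: Z-L = 14 → O
  i= 2: I-Z =  9 → J
  i= 3: X-B = 22 → W
  i= 4: A-M = 14 → O
  i= 5: O-F =  9 → J
  i= 6: D-H = 22 → W
  i= 7: R-D = 14 → O
  shifts repeat with period 3: WOJ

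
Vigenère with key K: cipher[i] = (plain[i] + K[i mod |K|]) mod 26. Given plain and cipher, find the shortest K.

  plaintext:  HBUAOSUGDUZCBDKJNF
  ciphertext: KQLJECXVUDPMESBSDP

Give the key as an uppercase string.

  i= 0: K-H =  3 → D
  i= 1: Q-B = 15 → P
  i= 2: L-U = 17 → R
  i= 3: J-A =  9 → J
  i= 4: E-O = 16 → Q
  i= 5: C-S = 10 → K
  i= 6: X-U =  3 → D
  i= 7: V-G = 15 → P
  i= 8: U-D = 17 → R
  i= 9: D-U =  9 → J
  i=10: P-Z = 16 → Q
  i=11: M-C = 10 → K
  i=12: E-B =  3 → D
  i=13: S-D = 15 → P
  i=14: B-K = 17 → R
  i=15: S-J =  9 → J
  i=16: D-N = 16 → Q
  i=17: P-F = 10 → K
  shifts repeat with period 6: DPRJQK

DPRJQK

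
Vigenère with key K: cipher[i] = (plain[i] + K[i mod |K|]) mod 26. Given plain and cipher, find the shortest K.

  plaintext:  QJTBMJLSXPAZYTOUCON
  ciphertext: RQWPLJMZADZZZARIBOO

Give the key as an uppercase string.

  i= 0: R-Q =  1 → B
  i= 1: Q-J =  7 → H
  i= 2: W-T =  3 → D
  i= 3: P-B = 14 → O
  i= 4: L-M = 25 → Z
  i= 5: J-J =  0 → A
  i= 6: M-L =  1 → B
  i= 7: Z-S =  7 → H
  i= 8: A-X =  3 → D
  i= 9: D-P = 14 → O
  i=10: Z-A = 25 → Z
  i=11: Z-Z =  0 → A
  i=12: Z-Y =  1 → B
  i=13: A-T =  7 → H
  i=14: R-O =  3 → D
  i=15: I-U = 14 → O
  i=16: B-C = 25 → Z
  i=17: O-O =  0 → A
  i=18: O-N =  1 → B
  shifts repeat with period 6: BHDOZA

BHDOZA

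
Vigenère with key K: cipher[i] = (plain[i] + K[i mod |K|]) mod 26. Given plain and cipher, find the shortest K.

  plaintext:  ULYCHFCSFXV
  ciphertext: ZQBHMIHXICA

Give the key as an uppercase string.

FFD

  i= 0: Z-U =  5 → F
  i= 1: Q-L =  5 → F
  i= 2: B-Y =  3 → D
  i= 3: H-C =  5 → F
  i= 4: M-H =  5 → F
  i= 5: I-F =  3 → D
  i= 6: H-C =  5 → F
  i= 7: X-S =  5 → F
  i= 8: I-F =  3 → D
  i= 9: C-X =  5 → F
  i=10: A-V =  5 → F
  shifts repeat with period 3: FFD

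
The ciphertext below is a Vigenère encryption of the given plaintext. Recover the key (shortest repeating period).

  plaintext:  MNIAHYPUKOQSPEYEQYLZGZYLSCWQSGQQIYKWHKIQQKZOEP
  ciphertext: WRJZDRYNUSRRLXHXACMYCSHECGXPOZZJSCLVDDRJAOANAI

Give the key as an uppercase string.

KEBZWTJT

  i= 0: W-M = 10 → K
  i= 1: R-N =  4 → E
  i= 2: J-I =  1 → B
  i= 3: Z-A = 25 → Z
  i= 4: D-H = 22 → W
  i= 5: R-Y = 19 → T
  i= 6: Y-P =  9 → J
  i= 7: N-U = 19 → T
  i= 8: U-K = 10 → K
  i= 9: S-O =  4 → E
  i=10: R-Q =  1 → B
  i=11: R-S = 25 → Z
  i=12: L-P = 22 → W
  i=13: X-E = 19 → T
  i=14: H-Y =  9 → J
  i=15: X-E = 19 → T
  i=16: A-Q = 10 → K
  i=17: C-Y =  4 → E
  i=18: M-L =  1 → B
  i=19: Y-Z = 25 → Z
  i=20: C-G = 22 → W
  i=21: S-Z = 19 → T
  i=22: H-Y =  9 → J
  i=23: E-L = 19 → T
  i=24: C-S = 10 → K
  i=25: G-C =  4 → E
  i=26: X-W =  1 → B
  i=27: P-Q = 25 → Z
  i=28: O-S = 22 → W
  i=29: Z-G = 19 → T
  i=30: Z-Q =  9 → J
  i=31: J-Q = 19 → T
  i=32: S-I = 10 → K
  i=33: C-Y =  4 → E
  i=34: L-K =  1 → B
  i=35: V-W = 25 → Z
  i=36: D-H = 22 → W
  i=37: D-K = 19 → T
  i=38: R-I =  9 → J
  i=39: J-Q = 19 → T
  i=40: A-Q = 10 → K
  i=41: O-K =  4 → E
  i=42: A-Z =  1 → B
  i=43: N-O = 25 → Z
  i=44: A-E = 22 → W
  i=45: I-P = 19 → T
  shifts repeat with period 8: KEBZWTJT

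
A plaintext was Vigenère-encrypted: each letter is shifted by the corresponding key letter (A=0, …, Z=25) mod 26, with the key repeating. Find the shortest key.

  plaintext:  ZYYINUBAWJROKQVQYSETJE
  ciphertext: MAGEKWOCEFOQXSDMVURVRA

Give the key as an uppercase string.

  i= 0: M-Z = 13 → N
  i= 1: A-Y =  2 → C
  i= 2: G-Y =  8 → I
  i= 3: E-I = 22 → W
  i= 4: K-N = 23 → X
  i= 5: W-U =  2 → C
  i= 6: O-B = 13 → N
  i= 7: C-A =  2 → C
  i= 8: E-W =  8 → I
  i= 9: F-J = 22 → W
  i=10: O-R = 23 → X
  i=11: Q-O =  2 → C
  i=12: X-K = 13 → N
  i=13: S-Q =  2 → C
  i=14: D-V =  8 → I
  i=15: M-Q = 22 → W
  i=16: V-Y = 23 → X
  i=17: U-S =  2 → C
  i=18: R-E = 13 → N
  i=19: V-T =  2 → C
  i=20: R-J =  8 → I
  i=21: A-E = 22 → W
  shifts repeat with period 6: NCIWXC

NCIWXC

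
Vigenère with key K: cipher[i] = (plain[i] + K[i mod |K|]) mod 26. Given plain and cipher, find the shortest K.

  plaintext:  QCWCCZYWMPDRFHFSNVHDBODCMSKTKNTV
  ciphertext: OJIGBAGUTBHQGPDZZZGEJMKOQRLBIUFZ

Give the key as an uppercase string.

  i= 0: O-Q = 24 → Y
  i= 1: J-C =  7 → H
  i= 2: I-W = 12 → M
  i= 3: G-C =  4 → E
  i= 4: B-C = 25 → Z
  i= 5: A-Z =  1 → B
  i= 6: G-Y =  8 → I
  i= 7: U-W = 24 → Y
  i= 8: T-M =  7 → H
  i= 9: B-P = 12 → M
  i=10: H-D =  4 → E
  i=11: Q-R = 25 → Z
  i=12: G-F =  1 → B
  i=13: P-H =  8 → I
  i=14: D-F = 24 → Y
  i=15: Z-S =  7 → H
  i=16: Z-N = 12 → M
  i=17: Z-V =  4 → E
  i=18: G-H = 25 → Z
  i=19: E-D =  1 → B
  i=20: J-B =  8 → I
  i=21: M-O = 24 → Y
  i=22: K-D =  7 → H
  i=23: O-C = 12 → M
  i=24: Q-M =  4 → E
  i=25: R-S = 25 → Z
  i=26: L-K =  1 → B
  i=27: B-T =  8 → I
  i=28: I-K = 24 → Y
  i=29: U-N =  7 → H
  i=30: F-T = 12 → M
  i=31: Z-V =  4 → E
  shifts repeat with period 7: YHMEZBI

YHMEZBI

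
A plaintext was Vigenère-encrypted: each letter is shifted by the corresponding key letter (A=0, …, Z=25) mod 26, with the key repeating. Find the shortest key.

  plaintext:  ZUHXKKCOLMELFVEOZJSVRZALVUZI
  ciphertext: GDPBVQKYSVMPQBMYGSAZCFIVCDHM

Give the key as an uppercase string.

HJIELGIK

  i= 0: G-Z =  7 → H
  i= 1: D-U =  9 → J
  i= 2: P-H =  8 → I
  i= 3: B-X =  4 → E
  i= 4: V-K = 11 → L
  i= 5: Q-K =  6 → G
  i= 6: K-C =  8 → I
  i= 7: Y-O = 10 → K
  i= 8: S-L =  7 → H
  i= 9: V-M =  9 → J
  i=10: M-E =  8 → I
  i=11: P-L =  4 → E
  i=12: Q-F = 11 → L
  i=13: B-V =  6 → G
  i=14: M-E =  8 → I
  i=15: Y-O = 10 → K
  i=16: G-Z =  7 → H
  i=17: S-J =  9 → J
  i=18: A-S =  8 → I
  i=19: Z-V =  4 → E
  i=20: C-R = 11 → L
  i=21: F-Z =  6 → G
  i=22: I-A =  8 → I
  i=23: V-L = 10 → K
  i=24: C-V =  7 → H
  i=25: D-U =  9 → J
  i=26: H-Z =  8 → I
  i=27: M-I =  4 → E
  shifts repeat with period 8: HJIELGIK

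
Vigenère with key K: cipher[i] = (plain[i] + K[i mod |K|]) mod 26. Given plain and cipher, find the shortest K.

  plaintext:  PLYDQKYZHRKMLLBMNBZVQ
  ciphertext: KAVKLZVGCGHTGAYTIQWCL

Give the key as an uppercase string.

  i= 0: K-P = 21 → V
  i= 1: A-L = 15 → P
  i= 2: V-Y = 23 → X
  i= 3: K-D =  7 → H
  i= 4: L-Q = 21 → V
  i= 5: Z-K = 15 → P
  i= 6: V-Y = 23 → X
  i= 7: G-Z =  7 → H
  i= 8: C-H = 21 → V
  i= 9: G-R = 15 → P
  i=10: H-K = 23 → X
  i=11: T-M =  7 → H
  i=12: G-L = 21 → V
  i=13: A-L = 15 → P
  i=14: Y-B = 23 → X
  i=15: T-M =  7 → H
  i=16: I-N = 21 → V
  i=17: Q-B = 15 → P
  i=18: W-Z = 23 → X
  i=19: C-V =  7 → H
  i=20: L-Q = 21 → V
  shifts repeat with period 4: VPXH

VPXH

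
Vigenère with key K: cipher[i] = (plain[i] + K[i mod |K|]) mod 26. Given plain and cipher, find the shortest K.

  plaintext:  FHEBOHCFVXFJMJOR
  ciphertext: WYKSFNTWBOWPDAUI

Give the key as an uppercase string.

  i= 0: W-F = 17 → R
  i= 1: Y-H = 17 → R
  i= 2: K-E =  6 → G
  i= 3: S-B = 17 → R
  i= 4: F-O = 17 → R
  i= 5: N-H =  6 → G
  i= 6: T-C = 17 → R
  i= 7: W-F = 17 → R
  i= 8: B-V =  6 → G
  i= 9: O-X = 17 → R
  i=10: W-F = 17 → R
  i=11: P-J =  6 → G
  i=12: D-M = 17 → R
  i=13: A-J = 17 → R
  i=14: U-O =  6 → G
  i=15: I-R = 17 → R
  shifts repeat with period 3: RRG

RRG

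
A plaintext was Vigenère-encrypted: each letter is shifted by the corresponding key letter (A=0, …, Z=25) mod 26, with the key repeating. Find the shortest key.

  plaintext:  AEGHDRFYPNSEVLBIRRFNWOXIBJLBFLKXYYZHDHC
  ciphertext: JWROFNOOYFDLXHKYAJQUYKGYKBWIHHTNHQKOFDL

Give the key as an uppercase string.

  i= 0: J-A =  9 → J
  i= 1: W-E = 18 → S
  i= 2: R-G = 11 → L
  i= 3: O-H =  7 → H
  i= 4: F-D =  2 → C
  i= 5: N-R = 22 → W
  i= 6: O-F =  9 → J
  i= 7: O-Y = 16 → Q
  i= 8: Y-P =  9 → J
  i= 9: F-N = 18 → S
  i=10: D-S = 11 → L
  i=11: L-E =  7 → H
  i=12: X-V =  2 → C
  i=13: H-L = 22 → W
  i=14: K-B =  9 → J
  i=15: Y-I = 16 → Q
  i=16: A-R =  9 → J
  i=17: J-R = 18 → S
  i=18: Q-F = 11 → L
  i=19: U-N =  7 → H
  i=20: Y-W =  2 → C
  i=21: K-O = 22 → W
  i=22: G-X =  9 → J
  i=23: Y-I = 16 → Q
  i=24: K-B =  9 → J
  i=25: B-J = 18 → S
  i=26: W-L = 11 → L
  i=27: I-B =  7 → H
  i=28: H-F =  2 → C
  i=29: H-L = 22 → W
  i=30: T-K =  9 → J
  i=31: N-X = 16 → Q
  i=32: H-Y =  9 → J
  i=33: Q-Y = 18 → S
  i=34: K-Z = 11 → L
  i=35: O-H =  7 → H
  i=36: F-D =  2 → C
  i=37: D-H = 22 → W
  i=38: L-C =  9 → J
  shifts repeat with period 8: JSLHCWJQ

JSLHCWJQ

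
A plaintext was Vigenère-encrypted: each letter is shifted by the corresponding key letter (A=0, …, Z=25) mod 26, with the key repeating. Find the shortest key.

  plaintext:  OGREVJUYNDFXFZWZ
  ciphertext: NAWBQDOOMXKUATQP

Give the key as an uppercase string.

  i= 0: N-O = 25 → Z
  i= 1: A-G = 20 → U
  i= 2: W-R =  5 → F
  i= 3: B-E = 23 → X
  i= 4: Q-V = 21 → V
  i= 5: D-J = 20 → U
  i= 6: O-U = 20 → U
  i= 7: O-Y = 16 → Q
  i= 8: M-N = 25 → Z
  i= 9: X-D = 20 → U
  i=10: K-F =  5 → F
  i=11: U-X = 23 → X
  i=12: A-F = 21 → V
  i=13: T-Z = 20 → U
  i=14: Q-W = 20 → U
  i=15: P-Z = 16 → Q
  shifts repeat with period 8: ZUFXVUUQ

ZUFXVUUQ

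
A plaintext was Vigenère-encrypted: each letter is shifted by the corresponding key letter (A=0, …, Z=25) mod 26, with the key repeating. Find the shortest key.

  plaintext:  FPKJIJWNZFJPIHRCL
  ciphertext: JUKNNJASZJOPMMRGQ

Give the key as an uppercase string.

  i= 0: J-F =  4 → E
  i= 1: U-P =  5 → F
  i= 2: K-K =  0 → A
  i= 3: N-J =  4 → E
  i= 4: N-I =  5 → F
  i= 5: J-J =  0 → A
  i= 6: A-W =  4 → E
  i= 7: S-N =  5 → F
  i= 8: Z-Z =  0 → A
  i= 9: J-F =  4 → E
  i=10: O-J =  5 → F
  i=11: P-P =  0 → A
  i=12: M-I =  4 → E
  i=13: M-H =  5 → F
  i=14: R-R =  0 → A
  i=15: G-C =  4 → E
  i=16: Q-L =  5 → F
  shifts repeat with period 3: EFA

EFA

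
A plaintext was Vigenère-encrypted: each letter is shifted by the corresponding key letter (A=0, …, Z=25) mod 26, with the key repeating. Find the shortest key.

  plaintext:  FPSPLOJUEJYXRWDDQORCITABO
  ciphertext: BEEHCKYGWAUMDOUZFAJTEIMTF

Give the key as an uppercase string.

WPMSR

  i= 0: B-F = 22 → W
  i= 1: E-P = 15 → P
  i= 2: E-S = 12 → M
  i= 3: H-P = 18 → S
  i= 4: C-L = 17 → R
  i= 5: K-O = 22 → W
  i= 6: Y-J = 15 → P
  i= 7: G-U = 12 → M
  i= 8: W-E = 18 → S
  i= 9: A-J = 17 → R
  i=10: U-Y = 22 → W
  i=11: M-X = 15 → P
  i=12: D-R = 12 → M
  i=13: O-W = 18 → S
  i=14: U-D = 17 → R
  i=15: Z-D = 22 → W
  i=16: F-Q = 15 → P
  i=17: A-O = 12 → M
  i=18: J-R = 18 → S
  i=19: T-C = 17 → R
  i=20: E-I = 22 → W
  i=21: I-T = 15 → P
  i=22: M-A = 12 → M
  i=23: T-B = 18 → S
  i=24: F-O = 17 → R
  shifts repeat with period 5: WPMSR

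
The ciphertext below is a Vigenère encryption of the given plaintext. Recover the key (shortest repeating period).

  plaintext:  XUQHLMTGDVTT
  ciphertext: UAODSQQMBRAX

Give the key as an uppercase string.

XGYWHE

  i= 0: U-X = 23 → X
  i= 1: A-U =  6 → G
  i= 2: O-Q = 24 → Y
  i= 3: D-H = 22 → W
  i= 4: S-L =  7 → H
  i= 5: Q-M =  4 → E
  i= 6: Q-T = 23 → X
  i= 7: M-G =  6 → G
  i= 8: B-D = 24 → Y
  i= 9: R-V = 22 → W
  i=10: A-T =  7 → H
  i=11: X-T =  4 → E
  shifts repeat with period 6: XGYWHE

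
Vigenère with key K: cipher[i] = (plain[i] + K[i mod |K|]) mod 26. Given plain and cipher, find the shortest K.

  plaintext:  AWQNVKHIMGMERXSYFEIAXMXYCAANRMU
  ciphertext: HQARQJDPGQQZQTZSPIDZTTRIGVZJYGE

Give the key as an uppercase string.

HUKEVZW

  i= 0: H-A =  7 → H
  i= 1: Q-W = 20 → U
  i= 2: A-Q = 10 → K
  i= 3: R-N =  4 → E
  i= 4: Q-V = 21 → V
  i= 5: J-K = 25 → Z
  i= 6: D-H = 22 → W
  i= 7: P-I =  7 → H
  i= 8: G-M = 20 → U
  i= 9: Q-G = 10 → K
  i=10: Q-M =  4 → E
  i=11: Z-E = 21 → V
  i=12: Q-R = 25 → Z
  i=13: T-X = 22 → W
  i=14: Z-S =  7 → H
  i=15: S-Y = 20 → U
  i=16: P-F = 10 → K
  i=17: I-E =  4 → E
  i=18: D-I = 21 → V
  i=19: Z-A = 25 → Z
  i=20: T-X = 22 → W
  i=21: T-M =  7 → H
  i=22: R-X = 20 → U
  i=23: I-Y = 10 → K
  i=24: G-C =  4 → E
  i=25: V-A = 21 → V
  i=26: Z-A = 25 → Z
  i=27: J-N = 22 → W
  i=28: Y-R =  7 → H
  i=29: G-M = 20 → U
  i=30: E-U = 10 → K
  shifts repeat with period 7: HUKEVZW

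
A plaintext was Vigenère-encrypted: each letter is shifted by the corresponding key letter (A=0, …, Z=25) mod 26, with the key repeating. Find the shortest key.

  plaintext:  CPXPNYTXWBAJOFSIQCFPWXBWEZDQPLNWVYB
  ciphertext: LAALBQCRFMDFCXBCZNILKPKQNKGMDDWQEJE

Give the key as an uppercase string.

  i= 0: L-C =  9 → J
  i= 1: A-P = 11 → L
  i= 2: A-X =  3 → D
  i= 3: L-P = 22 → W
  i= 4: B-N = 14 → O
  i= 5: Q-Y = 18 → S
  i= 6: C-T =  9 → J
  i= 7: R-X = 20 → U
  i= 8: F-W =  9 → J
  i= 9: M-B = 11 → L
  i=10: D-A =  3 → D
  i=11: F-J = 22 → W
  i=12: C-O = 14 → O
  i=13: X-F = 18 → S
  i=14: B-S =  9 → J
  i=15: C-I = 20 → U
  i=16: Z-Q =  9 → J
  i=17: N-C = 11 → L
  i=18: I-F =  3 → D
  i=19: L-P = 22 → W
  i=20: K-W = 14 → O
  i=21: P-X = 18 → S
  i=22: K-B =  9 → J
  i=23: Q-W = 20 → U
  i=24: N-E =  9 → J
  i=25: K-Z = 11 → L
  i=26: G-D =  3 → D
  i=27: M-Q = 22 → W
  i=28: D-P = 14 → O
  i=29: D-L = 18 → S
  i=30: W-N =  9 → J
  i=31: Q-W = 20 → U
  i=32: E-V =  9 → J
  i=33: J-Y = 11 → L
  i=34: E-B =  3 → D
  shifts repeat with period 8: JLDWOSJU

JLDWOSJU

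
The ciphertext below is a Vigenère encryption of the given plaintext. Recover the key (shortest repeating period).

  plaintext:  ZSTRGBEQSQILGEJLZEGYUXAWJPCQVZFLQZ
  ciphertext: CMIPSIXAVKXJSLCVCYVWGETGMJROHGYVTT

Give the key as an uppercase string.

DUPYMHTK

  i= 0: C-Z =  3 → D
  i= 1: M-S = 20 → U
  i= 2: I-T = 15 → P
  i= 3: P-R = 24 → Y
  i= 4: S-G = 12 → M
  i= 5: I-B =  7 → H
  i= 6: X-E = 19 → T
  i= 7: A-Q = 10 → K
  i= 8: V-S =  3 → D
  i= 9: K-Q = 20 → U
  i=10: X-I = 15 → P
  i=11: J-L = 24 → Y
  i=12: S-G = 12 → M
  i=13: L-E =  7 → H
  i=14: C-J = 19 → T
  i=15: V-L = 10 → K
  i=16: C-Z =  3 → D
  i=17: Y-E = 20 → U
  i=18: V-G = 15 → P
  i=19: W-Y = 24 → Y
  i=20: G-U = 12 → M
  i=21: E-X =  7 → H
  i=22: T-A = 19 → T
  i=23: G-W = 10 → K
  i=24: M-J =  3 → D
  i=25: J-P = 20 → U
  i=26: R-C = 15 → P
  i=27: O-Q = 24 → Y
  i=28: H-V = 12 → M
  i=29: G-Z =  7 → H
  i=30: Y-F = 19 → T
  i=31: V-L = 10 → K
  i=32: T-Q =  3 → D
  i=33: T-Z = 20 → U
  shifts repeat with period 8: DUPYMHTK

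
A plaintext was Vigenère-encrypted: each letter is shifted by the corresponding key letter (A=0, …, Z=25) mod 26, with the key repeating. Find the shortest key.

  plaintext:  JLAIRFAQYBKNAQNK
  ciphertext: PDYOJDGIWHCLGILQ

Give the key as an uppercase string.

  i= 0: P-J =  6 → G
  i= 1: D-L = 18 → S
  i= 2: Y-A = 24 → Y
  i= 3: O-I =  6 → G
  i= 4: J-R = 18 → S
  i= 5: D-F = 24 → Y
  i= 6: G-A =  6 → G
  i= 7: I-Q = 18 → S
  i= 8: W-Y = 24 → Y
  i= 9: H-B =  6 → G
  i=10: C-K = 18 → S
  i=11: L-N = 24 → Y
  i=12: G-A =  6 → G
  i=13: I-Q = 18 → S
  i=14: L-N = 24 → Y
  i=15: Q-K =  6 → G
  shifts repeat with period 3: GSY

GSY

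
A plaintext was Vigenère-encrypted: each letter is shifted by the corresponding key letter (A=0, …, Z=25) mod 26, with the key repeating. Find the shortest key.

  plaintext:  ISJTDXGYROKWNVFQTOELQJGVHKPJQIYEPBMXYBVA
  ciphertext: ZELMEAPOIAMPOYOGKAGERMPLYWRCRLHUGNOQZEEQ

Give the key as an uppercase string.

RMCTBDJQ

  i= 0: Z-I = 17 → R
  i= 1: E-S = 12 → M
  i= 2: L-J =  2 → C
  i= 3: M-T = 19 → T
  i= 4: E-D =  1 → B
  i= 5: A-X =  3 → D
  i= 6: P-G =  9 → J
  i= 7: O-Y = 16 → Q
  i= 8: I-R = 17 → R
  i= 9: A-O = 12 → M
  i=10: M-K =  2 → C
  i=11: P-W = 19 → T
  i=12: O-N =  1 → B
  i=13: Y-V =  3 → D
  i=14: O-F =  9 → J
  i=15: G-Q = 16 → Q
  i=16: K-T = 17 → R
  i=17: A-O = 12 → M
  i=18: G-E =  2 → C
  i=19: E-L = 19 → T
  i=20: R-Q =  1 → B
  i=21: M-J =  3 → D
  i=22: P-G =  9 → J
  i=23: L-V = 16 → Q
  i=24: Y-H = 17 → R
  i=25: W-K = 12 → M
  i=26: R-P =  2 → C
  i=27: C-J = 19 → T
  i=28: R-Q =  1 → B
  i=29: L-I =  3 → D
  i=30: H-Y =  9 → J
  i=31: U-E = 16 → Q
  i=32: G-P = 17 → R
  i=33: N-B = 12 → M
  i=34: O-M =  2 → C
  i=35: Q-X = 19 → T
  i=36: Z-Y =  1 → B
  i=37: E-B =  3 → D
  i=38: E-V =  9 → J
  i=39: Q-A = 16 → Q
  shifts repeat with period 8: RMCTBDJQ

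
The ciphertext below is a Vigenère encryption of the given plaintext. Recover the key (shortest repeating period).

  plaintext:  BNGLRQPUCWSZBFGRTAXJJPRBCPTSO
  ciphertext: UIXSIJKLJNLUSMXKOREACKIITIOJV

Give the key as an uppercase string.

  i= 0: U-B = 19 → T
  i= 1: I-N = 21 → V
  i= 2: X-G = 17 → R
  i= 3: S-L =  7 → H
  i= 4: I-R = 17 → R
  i= 5: J-Q = 19 → T
  i= 6: K-P = 21 → V
  i= 7: L-U = 17 → R
  i= 8: J-C =  7 → H
  i= 9: N-W = 17 → R
  i=10: L-S = 19 → T
  i=11: U-Z = 21 → V
  i=12: S-B = 17 → R
  i=13: M-F =  7 → H
  i=14: X-G = 17 → R
  i=15: K-R = 19 → T
  i=16: O-T = 21 → V
  i=17: R-A = 17 → R
  i=18: E-X =  7 → H
  i=19: A-J = 17 → R
  i=20: C-J = 19 → T
  i=21: K-P = 21 → V
  i=22: I-R = 17 → R
  i=23: I-B =  7 → H
  i=24: T-C = 17 → R
  i=25: I-P = 19 → T
  i=26: O-T = 21 → V
  i=27: J-S = 17 → R
  i=28: V-O =  7 → H
  shifts repeat with period 5: TVRHR

TVRHR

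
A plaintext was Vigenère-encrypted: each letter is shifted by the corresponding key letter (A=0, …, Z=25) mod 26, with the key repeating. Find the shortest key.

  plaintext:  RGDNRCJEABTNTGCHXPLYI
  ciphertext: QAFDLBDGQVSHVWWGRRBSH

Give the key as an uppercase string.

ZUCQU

  i= 0: Q-R = 25 → Z
  i= 1: A-G = 20 → U
  i= 2: F-D =  2 → C
  i= 3: D-N = 16 → Q
  i= 4: L-R = 20 → U
  i= 5: B-C = 25 → Z
  i= 6: D-J = 20 → U
  i= 7: G-E =  2 → C
  i= 8: Q-A = 16 → Q
  i= 9: V-B = 20 → U
  i=10: S-T = 25 → Z
  i=11: H-N = 20 → U
  i=12: V-T =  2 → C
  i=13: W-G = 16 → Q
  i=14: W-C = 20 → U
  i=15: G-H = 25 → Z
  i=16: R-X = 20 → U
  i=17: R-P =  2 → C
  i=18: B-L = 16 → Q
  i=19: S-Y = 20 → U
  i=20: H-I = 25 → Z
  shifts repeat with period 5: ZUCQU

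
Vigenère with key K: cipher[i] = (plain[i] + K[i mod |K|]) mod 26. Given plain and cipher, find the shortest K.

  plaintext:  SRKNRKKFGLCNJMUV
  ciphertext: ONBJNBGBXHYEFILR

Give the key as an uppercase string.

  i= 0: O-S = 22 → W
  i= 1: N-R = 22 → W
  i= 2: B-K = 17 → R
  i= 3: J-N = 22 → W
  i= 4: N-R = 22 → W
  i= 5: B-K = 17 → R
  i= 6: G-K = 22 → W
  i= 7: B-F = 22 → W
  i= 8: X-G = 17 → R
  i= 9: H-L = 22 → W
  i=10: Y-C = 22 → W
  i=11: E-N = 17 → R
  i=12: F-J = 22 → W
  i=13: I-M = 22 → W
  i=14: L-U = 17 → R
  i=15: R-V = 22 → W
  shifts repeat with period 3: WWR

WWR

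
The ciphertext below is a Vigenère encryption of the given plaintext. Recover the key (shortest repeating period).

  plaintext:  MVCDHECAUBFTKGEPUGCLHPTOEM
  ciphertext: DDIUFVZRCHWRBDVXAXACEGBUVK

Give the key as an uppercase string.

RIGRYRX

  i= 0: D-M = 17 → R
  i= 1: D-V =  8 → I
  i= 2: I-C =  6 → G
  i= 3: U-D = 17 → R
  i= 4: F-H = 24 → Y
  i= 5: V-E = 17 → R
  i= 6: Z-C = 23 → X
  i= 7: R-A = 17 → R
  i= 8: C-U =  8 → I
  i= 9: H-B =  6 → G
  i=10: W-F = 17 → R
  i=11: R-T = 24 → Y
  i=12: B-K = 17 → R
  i=13: D-G = 23 → X
  i=14: V-E = 17 → R
  i=15: X-P =  8 → I
  i=16: A-U =  6 → G
  i=17: X-G = 17 → R
  i=18: A-C = 24 → Y
  i=19: C-L = 17 → R
  i=20: E-H = 23 → X
  i=21: G-P = 17 → R
  i=22: B-T =  8 → I
  i=23: U-O =  6 → G
  i=24: V-E = 17 → R
  i=25: K-M = 24 → Y
  shifts repeat with period 7: RIGRYRX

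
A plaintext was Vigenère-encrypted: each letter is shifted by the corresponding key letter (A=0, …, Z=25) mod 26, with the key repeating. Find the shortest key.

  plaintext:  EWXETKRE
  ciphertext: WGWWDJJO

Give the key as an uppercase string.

  i= 0: W-E = 18 → S
  i= 1: G-W = 10 → K
  i= 2: W-X = 25 → Z
  i= 3: W-E = 18 → S
  i= 4: D-T = 10 → K
  i= 5: J-K = 25 → Z
  i= 6: J-R = 18 → S
  i= 7: O-E = 10 → K
  shifts repeat with period 3: SKZ

SKZ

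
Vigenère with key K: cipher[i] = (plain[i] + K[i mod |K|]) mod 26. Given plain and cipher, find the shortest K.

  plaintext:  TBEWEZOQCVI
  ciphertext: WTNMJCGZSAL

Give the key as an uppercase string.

DSJQF

  i= 0: W-T =  3 → D
  i= 1: T-B = 18 → S
  i= 2: N-E =  9 → J
  i= 3: M-W = 16 → Q
  i= 4: J-E =  5 → F
  i= 5: C-Z =  3 → D
  i= 6: G-O = 18 → S
  i= 7: Z-Q =  9 → J
  i= 8: S-C = 16 → Q
  i= 9: A-V =  5 → F
  i=10: L-I =  3 → D
  shifts repeat with period 5: DSJQF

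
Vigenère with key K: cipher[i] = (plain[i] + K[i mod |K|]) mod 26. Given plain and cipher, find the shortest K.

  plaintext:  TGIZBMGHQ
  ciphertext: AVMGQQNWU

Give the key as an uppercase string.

HPE

  i= 0: A-T =  7 → H
  i= 1: V-G = 15 → P
  i= 2: M-I =  4 → E
  i= 3: G-Z =  7 → H
  i= 4: Q-B = 15 → P
  i= 5: Q-M =  4 → E
  i= 6: N-G =  7 → H
  i= 7: W-H = 15 → P
  i= 8: U-Q =  4 → E
  shifts repeat with period 3: HPE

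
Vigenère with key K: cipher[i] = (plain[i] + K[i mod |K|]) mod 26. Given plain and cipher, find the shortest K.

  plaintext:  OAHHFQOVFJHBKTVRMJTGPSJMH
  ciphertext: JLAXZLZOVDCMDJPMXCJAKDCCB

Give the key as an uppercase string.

  i= 0: J-O = 21 → V
  i= 1: L-A = 11 → L
  i= 2: A-H = 19 → T
  i= 3: X-H = 16 → Q
  i= 4: Z-F = 20 → U
  i= 5: L-Q = 21 → V
  i= 6: Z-O = 11 → L
  i= 7: O-V = 19 → T
  i= 8: V-F = 16 → Q
  i= 9: D-J = 20 → U
  i=10: C-H = 21 → V
  i=11: M-B = 11 → L
  i=12: D-K = 19 → T
  i=13: J-T = 16 → Q
  i=14: P-V = 20 → U
  i=15: M-R = 21 → V
  i=16: X-M = 11 → L
  i=17: C-J = 19 → T
  i=18: J-T = 16 → Q
  i=19: A-G = 20 → U
  i=20: K-P = 21 → V
  i=21: D-S = 11 → L
  i=22: C-J = 19 → T
  i=23: C-M = 16 → Q
  i=24: B-H = 20 → U
  shifts repeat with period 5: VLTQU

VLTQU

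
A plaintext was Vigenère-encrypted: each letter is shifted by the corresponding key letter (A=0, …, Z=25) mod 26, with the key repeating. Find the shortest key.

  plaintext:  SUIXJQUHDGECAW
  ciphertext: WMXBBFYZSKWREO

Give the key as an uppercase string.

ESP

  i= 0: W-S =  4 → E
  i= 1: M-U = 18 → S
  i= 2: X-I = 15 → P
  i= 3: B-X =  4 → E
  i= 4: B-J = 18 → S
  i= 5: F-Q = 15 → P
  i= 6: Y-U =  4 → E
  i= 7: Z-H = 18 → S
  i= 8: S-D = 15 → P
  i= 9: K-G =  4 → E
  i=10: W-E = 18 → S
  i=11: R-C = 15 → P
  i=12: E-A =  4 → E
  i=13: O-W = 18 → S
  shifts repeat with period 3: ESP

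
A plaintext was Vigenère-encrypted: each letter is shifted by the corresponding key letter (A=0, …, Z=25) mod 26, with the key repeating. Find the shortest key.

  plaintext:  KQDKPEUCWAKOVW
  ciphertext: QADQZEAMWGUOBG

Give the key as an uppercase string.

GKA

  i= 0: Q-K =  6 → G
  i= 1: A-Q = 10 → K
  i= 2: D-D =  0 → A
  i= 3: Q-K =  6 → G
  i= 4: Z-P = 10 → K
  i= 5: E-E =  0 → A
  i= 6: A-U =  6 → G
  i= 7: M-C = 10 → K
  i= 8: W-W =  0 → A
  i= 9: G-A =  6 → G
  i=10: U-K = 10 → K
  i=11: O-O =  0 → A
  i=12: B-V =  6 → G
  i=13: G-W = 10 → K
  shifts repeat with period 3: GKA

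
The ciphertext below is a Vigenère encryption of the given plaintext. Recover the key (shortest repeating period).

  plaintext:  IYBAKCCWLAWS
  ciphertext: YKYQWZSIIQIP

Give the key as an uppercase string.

QMX

  i= 0: Y-I = 16 → Q
  i= 1: K-Y = 12 → M
  i= 2: Y-B = 23 → X
  i= 3: Q-A = 16 → Q
  i= 4: W-K = 12 → M
  i= 5: Z-C = 23 → X
  i= 6: S-C = 16 → Q
  i= 7: I-W = 12 → M
  i= 8: I-L = 23 → X
  i= 9: Q-A = 16 → Q
  i=10: I-W = 12 → M
  i=11: P-S = 23 → X
  shifts repeat with period 3: QMX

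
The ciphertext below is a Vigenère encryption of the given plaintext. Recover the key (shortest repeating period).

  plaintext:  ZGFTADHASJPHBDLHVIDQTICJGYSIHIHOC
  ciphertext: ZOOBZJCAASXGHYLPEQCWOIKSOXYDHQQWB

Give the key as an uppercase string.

  i= 0: Z-Z =  0 → A
  i= 1: O-G =  8 → I
  i= 2: O-F =  9 → J
  i= 3: B-T =  8 → I
  i= 4: Z-A = 25 → Z
  i= 5: J-D =  6 → G
  i= 6: C-H = 21 → V
  i= 7: A-A =  0 → A
  i= 8: A-S =  8 → I
  i= 9: S-J =  9 → J
  i=10: X-P =  8 → I
  i=11: G-H = 25 → Z
  i=12: H-B =  6 → G
  i=13: Y-D = 21 → V
  i=14: L-L =  0 → A
  i=15: P-H =  8 → I
  i=16: E-V =  9 → J
  i=17: Q-I =  8 → I
  i=18: C-D = 25 → Z
  i=19: W-Q =  6 → G
  i=20: O-T = 21 → V
  i=21: I-I =  0 → A
  i=22: K-C =  8 → I
  i=23: S-J =  9 → J
  i=24: O-G =  8 → I
  i=25: X-Y = 25 → Z
  i=26: Y-S =  6 → G
  i=27: D-I = 21 → V
  i=28: H-H =  0 → A
  i=29: Q-I =  8 → I
  i=30: Q-H =  9 → J
  i=31: W-O =  8 → I
  i=32: B-C = 25 → Z
  shifts repeat with period 7: AIJIZGV

AIJIZGV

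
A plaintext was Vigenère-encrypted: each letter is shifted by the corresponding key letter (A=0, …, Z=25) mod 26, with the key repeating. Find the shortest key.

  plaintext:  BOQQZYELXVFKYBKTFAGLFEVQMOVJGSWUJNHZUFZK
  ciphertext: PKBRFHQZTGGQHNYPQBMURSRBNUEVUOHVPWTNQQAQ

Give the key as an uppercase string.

  i= 0: P-B = 14 → O
  i= 1: K-O = 22 → W
  i= 2: B-Q = 11 → L
  i= 3: R-Q =  1 → B
  i= 4: F-Z =  6 → G
  i= 5: H-Y =  9 → J
  i= 6: Q-E = 12 → M
  i= 7: Z-L = 14 → O
  i= 8: T-X = 22 → W
  i= 9: G-V = 11 → L
  i=10: G-F =  1 → B
  i=11: Q-K =  6 → G
  i=12: H-Y =  9 → J
  i=13: N-B = 12 → M
  i=14: Y-K = 14 → O
  i=15: P-T = 22 → W
  i=16: Q-F = 11 → L
  i=17: B-A =  1 → B
  i=18: M-G =  6 → G
  i=19: U-L =  9 → J
  i=20: R-F = 12 → M
  i=21: S-E = 14 → O
  i=22: R-V = 22 → W
  i=23: B-Q = 11 → L
  i=24: N-M =  1 → B
  i=25: U-O =  6 → G
  i=26: E-V =  9 → J
  i=27: V-J = 12 → M
  i=28: U-G = 14 → O
  i=29: O-S = 22 → W
  i=30: H-W = 11 → L
  i=31: V-U =  1 → B
  i=32: P-J =  6 → G
  i=33: W-N =  9 → J
  i=34: T-H = 12 → M
  i=35: N-Z = 14 → O
  i=36: Q-U = 22 → W
  i=37: Q-F = 11 → L
  i=38: A-Z =  1 → B
  i=39: Q-K =  6 → G
  shifts repeat with period 7: OWLBGJM

OWLBGJM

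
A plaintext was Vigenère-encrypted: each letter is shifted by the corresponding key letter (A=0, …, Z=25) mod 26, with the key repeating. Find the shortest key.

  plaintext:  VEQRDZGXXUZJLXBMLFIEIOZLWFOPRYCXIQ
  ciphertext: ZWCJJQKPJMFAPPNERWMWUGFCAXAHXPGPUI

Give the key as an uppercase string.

ESMSGR

  i= 0: Z-V =  4 → E
  i= 1: W-E = 18 → S
  i= 2: C-Q = 12 → M
  i= 3: J-R = 18 → S
  i= 4: J-D =  6 → G
  i= 5: Q-Z = 17 → R
  i= 6: K-G =  4 → E
  i= 7: P-X = 18 → S
  i= 8: J-X = 12 → M
  i= 9: M-U = 18 → S
  i=10: F-Z =  6 → G
  i=11: A-J = 17 → R
  i=12: P-L =  4 → E
  i=13: P-X = 18 → S
  i=14: N-B = 12 → M
  i=15: E-M = 18 → S
  i=16: R-L =  6 → G
  i=17: W-F = 17 → R
  i=18: M-I =  4 → E
  i=19: W-E = 18 → S
  i=20: U-I = 12 → M
  i=21: G-O = 18 → S
  i=22: F-Z =  6 → G
  i=23: C-L = 17 → R
  i=24: A-W =  4 → E
  i=25: X-F = 18 → S
  i=26: A-O = 12 → M
  i=27: H-P = 18 → S
  i=28: X-R =  6 → G
  i=29: P-Y = 17 → R
  i=30: G-C =  4 → E
  i=31: P-X = 18 → S
  i=32: U-I = 12 → M
  i=33: I-Q = 18 → S
  shifts repeat with period 6: ESMSGR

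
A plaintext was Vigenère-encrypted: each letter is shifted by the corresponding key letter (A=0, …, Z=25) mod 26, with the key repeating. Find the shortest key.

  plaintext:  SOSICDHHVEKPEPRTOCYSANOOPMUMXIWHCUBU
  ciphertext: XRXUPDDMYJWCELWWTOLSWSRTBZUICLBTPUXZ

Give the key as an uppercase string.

FDFMNAW

  i= 0: X-S =  5 → F
  i= 1: R-O =  3 → D
  i= 2: X-S =  5 → F
  i= 3: U-I = 12 → M
  i= 4: P-C = 13 → N
  i= 5: D-D =  0 → A
  i= 6: D-H = 22 → W
  i= 7: M-H =  5 → F
  i= 8: Y-V =  3 → D
  i= 9: J-E =  5 → F
  i=10: W-K = 12 → M
  i=11: C-P = 13 → N
  i=12: E-E =  0 → A
  i=13: L-P = 22 → W
  i=14: W-R =  5 → F
  i=15: W-T =  3 → D
  i=16: T-O =  5 → F
  i=17: O-C = 12 → M
  i=18: L-Y = 13 → N
  i=19: S-S =  0 → A
  i=20: W-A = 22 → W
  i=21: S-N =  5 → F
  i=22: R-O =  3 → D
  i=23: T-O =  5 → F
  i=24: B-P = 12 → M
  i=25: Z-M = 13 → N
  i=26: U-U =  0 → A
  i=27: I-M = 22 → W
  i=28: C-X =  5 → F
  i=29: L-I =  3 → D
  i=30: B-W =  5 → F
  i=31: T-H = 12 → M
  i=32: P-C = 13 → N
  i=33: U-U =  0 → A
  i=34: X-B = 22 → W
  i=35: Z-U =  5 → F
  shifts repeat with period 7: FDFMNAW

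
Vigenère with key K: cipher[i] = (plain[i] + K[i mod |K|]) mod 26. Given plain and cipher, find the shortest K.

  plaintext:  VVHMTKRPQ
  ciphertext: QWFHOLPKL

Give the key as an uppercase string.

VBYV

  i= 0: Q-V = 21 → V
  i= 1: W-V =  1 → B
  i= 2: F-H = 24 → Y
  i= 3: H-M = 21 → V
  i= 4: O-T = 21 → V
  i= 5: L-K =  1 → B
  i= 6: P-R = 24 → Y
  i= 7: K-P = 21 → V
  i= 8: L-Q = 21 → V
  shifts repeat with period 4: VBYV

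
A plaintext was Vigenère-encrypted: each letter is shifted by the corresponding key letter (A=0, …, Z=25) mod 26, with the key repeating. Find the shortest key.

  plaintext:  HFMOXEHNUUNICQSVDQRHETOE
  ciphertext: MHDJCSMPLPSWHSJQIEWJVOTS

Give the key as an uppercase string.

  i= 0: M-H =  5 → F
  i= 1: H-F =  2 → C
  i= 2: D-M = 17 → R
  i= 3: J-O = 21 → V
  i= 4: C-X =  5 → F
  i= 5: S-E = 14 → O
  i= 6: M-H =  5 → F
  i= 7: P-N =  2 → C
  i= 8: L-U = 17 → R
  i= 9: P-U = 21 → V
  i=10: S-N =  5 → F
  i=11: W-I = 14 → O
  i=12: H-C =  5 → F
  i=13: S-Q =  2 → C
  i=14: J-S = 17 → R
  i=15: Q-V = 21 → V
  i=16: I-D =  5 → F
  i=17: E-Q = 14 → O
  i=18: W-R =  5 → F
  i=19: J-H =  2 → C
  i=20: V-E = 17 → R
  i=21: O-T = 21 → V
  i=22: T-O =  5 → F
  i=23: S-E = 14 → O
  shifts repeat with period 6: FCRVFO

FCRVFO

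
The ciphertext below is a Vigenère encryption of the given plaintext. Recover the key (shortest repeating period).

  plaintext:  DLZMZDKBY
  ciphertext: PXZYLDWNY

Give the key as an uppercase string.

MMA

  i= 0: P-D = 12 → M
  i= 1: X-L = 12 → M
  i= 2: Z-Z =  0 → A
  i= 3: Y-M = 12 → M
  i= 4: L-Z = 12 → M
  i= 5: D-D =  0 → A
  i= 6: W-K = 12 → M
  i= 7: N-B = 12 → M
  i= 8: Y-Y =  0 → A
  shifts repeat with period 3: MMA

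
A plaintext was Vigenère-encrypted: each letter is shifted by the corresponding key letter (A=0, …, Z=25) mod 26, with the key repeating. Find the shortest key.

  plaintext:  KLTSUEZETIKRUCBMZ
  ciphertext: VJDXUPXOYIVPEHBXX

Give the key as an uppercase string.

LYKFA

  i= 0: V-K = 11 → L
  i= 1: J-L = 24 → Y
  i= 2: D-T = 10 → K
  i= 3: X-S =  5 → F
  i= 4: U-U =  0 → A
  i= 5: P-E = 11 → L
  i= 6: X-Z = 24 → Y
  i= 7: O-E = 10 → K
  i= 8: Y-T =  5 → F
  i= 9: I-I =  0 → A
  i=10: V-K = 11 → L
  i=11: P-R = 24 → Y
  i=12: E-U = 10 → K
  i=13: H-C =  5 → F
  i=14: B-B =  0 → A
  i=15: X-M = 11 → L
  i=16: X-Z = 24 → Y
  shifts repeat with period 5: LYKFA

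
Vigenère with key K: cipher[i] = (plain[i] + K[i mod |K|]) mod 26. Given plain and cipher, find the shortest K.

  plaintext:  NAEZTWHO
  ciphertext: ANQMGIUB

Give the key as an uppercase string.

  i= 0: A-N = 13 → N
  i= 1: N-A = 13 → N
  i= 2: Q-E = 12 → M
  i= 3: M-Z = 13 → N
  i= 4: G-T = 13 → N
  i= 5: I-W = 12 → M
  i= 6: U-H = 13 → N
  i= 7: B-O = 13 → N
  shifts repeat with period 3: NNM

NNM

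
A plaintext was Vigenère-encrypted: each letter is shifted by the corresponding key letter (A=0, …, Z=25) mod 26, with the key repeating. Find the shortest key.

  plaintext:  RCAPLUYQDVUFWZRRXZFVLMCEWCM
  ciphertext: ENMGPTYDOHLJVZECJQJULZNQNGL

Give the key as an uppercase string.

NLMREZA

  i= 0: E-R = 13 → N
  i= 1: N-C = 11 → L
  i= 2: M-A = 12 → M
  i= 3: G-P = 17 → R
  i= 4: P-L =  4 → E
  i= 5: T-U = 25 → Z
  i= 6: Y-Y =  0 → A
  i= 7: D-Q = 13 → N
  i= 8: O-D = 11 → L
  i= 9: H-V = 12 → M
  i=10: L-U = 17 → R
  i=11: J-F =  4 → E
  i=12: V-W = 25 → Z
  i=13: Z-Z =  0 → A
  i=14: E-R = 13 → N
  i=15: C-R = 11 → L
  i=16: J-X = 12 → M
  i=17: Q-Z = 17 → R
  i=18: J-F =  4 → E
  i=19: U-V = 25 → Z
  i=20: L-L =  0 → A
  i=21: Z-M = 13 → N
  i=22: N-C = 11 → L
  i=23: Q-E = 12 → M
  i=24: N-W = 17 → R
  i=25: G-C =  4 → E
  i=26: L-M = 25 → Z
  shifts repeat with period 7: NLMREZA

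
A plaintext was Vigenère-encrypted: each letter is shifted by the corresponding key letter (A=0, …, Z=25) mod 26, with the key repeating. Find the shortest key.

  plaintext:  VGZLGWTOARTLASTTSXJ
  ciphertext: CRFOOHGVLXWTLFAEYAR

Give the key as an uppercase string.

  i= 0: C-V =  7 → H
  i= 1: R-G = 11 → L
  i= 2: F-Z =  6 → G
  i= 3: O-L =  3 → D
  i= 4: O-G =  8 → I
  i= 5: H-W = 11 → L
  i= 6: G-T = 13 → N
  i= 7: V-O =  7 → H
  i= 8: L-A = 11 → L
  i= 9: X-R =  6 → G
  i=10: W-T =  3 → D
  i=11: T-L =  8 → I
  i=12: L-A = 11 → L
  i=13: F-S = 13 → N
  i=14: A-T =  7 → H
  i=15: E-T = 11 → L
  i=16: Y-S =  6 → G
  i=17: A-X =  3 → D
  i=18: R-J =  8 → I
  shifts repeat with period 7: HLGDILN

HLGDILN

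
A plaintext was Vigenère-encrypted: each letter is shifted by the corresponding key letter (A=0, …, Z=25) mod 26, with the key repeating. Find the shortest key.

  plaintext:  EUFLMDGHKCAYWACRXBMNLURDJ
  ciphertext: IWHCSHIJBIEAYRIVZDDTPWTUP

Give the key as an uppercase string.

  i= 0: I-E =  4 → E
  i= 1: W-U =  2 → C
  i= 2: H-F =  2 → C
  i= 3: C-L = 17 → R
  i= 4: S-M =  6 → G
  i= 5: H-D =  4 → E
  i= 6: I-G =  2 → C
  i= 7: J-H =  2 → C
  i= 8: B-K = 17 → R
  i= 9: I-C =  6 → G
  i=10: E-A =  4 → E
  i=11: A-Y =  2 → C
  i=12: Y-W =  2 → C
  i=13: R-A = 17 → R
  i=14: I-C =  6 → G
  i=15: V-R =  4 → E
  i=16: Z-X =  2 → C
  i=17: D-B =  2 → C
  i=18: D-M = 17 → R
  i=19: T-N =  6 → G
  i=20: P-L =  4 → E
  i=21: W-U =  2 → C
  i=22: T-R =  2 → C
  i=23: U-D = 17 → R
  i=24: P-J =  6 → G
  shifts repeat with period 5: ECCRG

ECCRG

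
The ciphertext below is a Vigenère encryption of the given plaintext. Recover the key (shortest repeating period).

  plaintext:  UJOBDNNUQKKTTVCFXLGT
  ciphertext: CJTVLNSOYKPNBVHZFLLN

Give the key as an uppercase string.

IAFU

  i= 0: C-U =  8 → I
  i= 1: J-J =  0 → A
  i= 2: T-O =  5 → F
  i= 3: V-B = 20 → U
  i= 4: L-D =  8 → I
  i= 5: N-N =  0 → A
  i= 6: S-N =  5 → F
  i= 7: O-U = 20 → U
  i= 8: Y-Q =  8 → I
  i= 9: K-K =  0 → A
  i=10: P-K =  5 → F
  i=11: N-T = 20 → U
  i=12: B-T =  8 → I
  i=13: V-V =  0 → A
  i=14: H-C =  5 → F
  i=15: Z-F = 20 → U
  i=16: F-X =  8 → I
  i=17: L-L =  0 → A
  i=18: L-G =  5 → F
  i=19: N-T = 20 → U
  shifts repeat with period 4: IAFU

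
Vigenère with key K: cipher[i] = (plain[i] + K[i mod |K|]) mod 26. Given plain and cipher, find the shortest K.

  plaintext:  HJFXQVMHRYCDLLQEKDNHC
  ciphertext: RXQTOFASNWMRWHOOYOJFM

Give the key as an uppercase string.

  i= 0: R-H = 10 → K
  i= 1: X-J = 14 → O
  i= 2: Q-F = 11 → L
  i= 3: T-X = 22 → W
  i= 4: O-Q = 24 → Y
  i= 5: F-V = 10 → K
  i= 6: A-M = 14 → O
  i= 7: S-H = 11 → L
  i= 8: N-R = 22 → W
  i= 9: W-Y = 24 → Y
  i=10: M-C = 10 → K
  i=11: R-D = 14 → O
  i=12: W-L = 11 → L
  i=13: H-L = 22 → W
  i=14: O-Q = 24 → Y
  i=15: O-E = 10 → K
  i=16: Y-K = 14 → O
  i=17: O-D = 11 → L
  i=18: J-N = 22 → W
  i=19: F-H = 24 → Y
  i=20: M-C = 10 → K
  shifts repeat with period 5: KOLWY

KOLWY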